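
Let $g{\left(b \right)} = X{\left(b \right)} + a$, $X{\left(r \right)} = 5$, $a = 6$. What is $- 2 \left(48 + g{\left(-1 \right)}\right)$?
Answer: $-118$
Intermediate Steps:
$g{\left(b \right)} = 11$ ($g{\left(b \right)} = 5 + 6 = 11$)
$- 2 \left(48 + g{\left(-1 \right)}\right) = - 2 \left(48 + 11\right) = \left(-2\right) 59 = -118$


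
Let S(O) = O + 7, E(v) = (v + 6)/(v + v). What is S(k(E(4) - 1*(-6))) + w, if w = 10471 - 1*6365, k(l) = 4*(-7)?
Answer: 4085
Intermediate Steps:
E(v) = (6 + v)/(2*v) (E(v) = (6 + v)/((2*v)) = (6 + v)*(1/(2*v)) = (6 + v)/(2*v))
k(l) = -28
w = 4106 (w = 10471 - 6365 = 4106)
S(O) = 7 + O
S(k(E(4) - 1*(-6))) + w = (7 - 28) + 4106 = -21 + 4106 = 4085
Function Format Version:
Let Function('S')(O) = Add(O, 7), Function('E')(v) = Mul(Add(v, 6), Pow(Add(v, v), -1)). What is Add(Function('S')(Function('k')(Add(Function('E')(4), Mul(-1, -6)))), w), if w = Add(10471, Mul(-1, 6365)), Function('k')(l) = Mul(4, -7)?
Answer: 4085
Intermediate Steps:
Function('E')(v) = Mul(Rational(1, 2), Pow(v, -1), Add(6, v)) (Function('E')(v) = Mul(Add(6, v), Pow(Mul(2, v), -1)) = Mul(Add(6, v), Mul(Rational(1, 2), Pow(v, -1))) = Mul(Rational(1, 2), Pow(v, -1), Add(6, v)))
Function('k')(l) = -28
w = 4106 (w = Add(10471, -6365) = 4106)
Function('S')(O) = Add(7, O)
Add(Function('S')(Function('k')(Add(Function('E')(4), Mul(-1, -6)))), w) = Add(Add(7, -28), 4106) = Add(-21, 4106) = 4085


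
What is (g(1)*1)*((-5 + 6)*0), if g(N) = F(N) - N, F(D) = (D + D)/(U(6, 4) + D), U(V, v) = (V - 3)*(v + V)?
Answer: 0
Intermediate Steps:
U(V, v) = (-3 + V)*(V + v)
F(D) = 2*D/(30 + D) (F(D) = (D + D)/((6² - 3*6 - 3*4 + 6*4) + D) = (2*D)/((36 - 18 - 12 + 24) + D) = (2*D)/(30 + D) = 2*D/(30 + D))
g(N) = -N + 2*N/(30 + N) (g(N) = 2*N/(30 + N) - N = -N + 2*N/(30 + N))
(g(1)*1)*((-5 + 6)*0) = ((1*(-28 - 1*1)/(30 + 1))*1)*((-5 + 6)*0) = ((1*(-28 - 1)/31)*1)*(1*0) = ((1*(1/31)*(-29))*1)*0 = -29/31*1*0 = -29/31*0 = 0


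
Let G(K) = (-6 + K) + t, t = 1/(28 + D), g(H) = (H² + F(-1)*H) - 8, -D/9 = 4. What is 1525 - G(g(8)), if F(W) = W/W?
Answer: 11737/8 ≈ 1467.1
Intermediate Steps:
D = -36 (D = -9*4 = -36)
F(W) = 1
g(H) = -8 + H + H² (g(H) = (H² + 1*H) - 8 = (H² + H) - 8 = (H + H²) - 8 = -8 + H + H²)
t = -⅛ (t = 1/(28 - 36) = 1/(-8) = -⅛ ≈ -0.12500)
G(K) = -49/8 + K (G(K) = (-6 + K) - ⅛ = -49/8 + K)
1525 - G(g(8)) = 1525 - (-49/8 + (-8 + 8 + 8²)) = 1525 - (-49/8 + (-8 + 8 + 64)) = 1525 - (-49/8 + 64) = 1525 - 1*463/8 = 1525 - 463/8 = 11737/8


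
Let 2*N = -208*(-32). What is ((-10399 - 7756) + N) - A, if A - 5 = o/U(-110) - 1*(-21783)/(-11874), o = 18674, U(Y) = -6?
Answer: -139137539/11874 ≈ -11718.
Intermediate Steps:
A = -36918259/11874 (A = 5 + (18674/(-6) - 1*(-21783)/(-11874)) = 5 + (18674*(-⅙) + 21783*(-1/11874)) = 5 + (-9337/3 - 7261/3958) = 5 - 36977629/11874 = -36918259/11874 ≈ -3109.2)
N = 3328 (N = (-208*(-32))/2 = (½)*6656 = 3328)
((-10399 - 7756) + N) - A = ((-10399 - 7756) + 3328) - 1*(-36918259/11874) = (-18155 + 3328) + 36918259/11874 = -14827 + 36918259/11874 = -139137539/11874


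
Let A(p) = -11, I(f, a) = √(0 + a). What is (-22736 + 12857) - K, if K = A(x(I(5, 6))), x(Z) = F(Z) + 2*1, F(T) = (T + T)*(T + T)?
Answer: -9868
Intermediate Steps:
F(T) = 4*T² (F(T) = (2*T)*(2*T) = 4*T²)
I(f, a) = √a
x(Z) = 2 + 4*Z² (x(Z) = 4*Z² + 2*1 = 4*Z² + 2 = 2 + 4*Z²)
K = -11
(-22736 + 12857) - K = (-22736 + 12857) - 1*(-11) = -9879 + 11 = -9868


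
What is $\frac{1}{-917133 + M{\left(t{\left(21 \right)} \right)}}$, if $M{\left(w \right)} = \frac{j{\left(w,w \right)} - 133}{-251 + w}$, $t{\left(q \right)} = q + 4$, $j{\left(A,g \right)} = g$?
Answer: $- \frac{113}{103635975} \approx -1.0904 \cdot 10^{-6}$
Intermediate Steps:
$t{\left(q \right)} = 4 + q$
$M{\left(w \right)} = \frac{-133 + w}{-251 + w}$ ($M{\left(w \right)} = \frac{w - 133}{-251 + w} = \frac{-133 + w}{-251 + w}$)
$\frac{1}{-917133 + M{\left(t{\left(21 \right)} \right)}} = \frac{1}{-917133 + \frac{-133 + \left(4 + 21\right)}{-251 + \left(4 + 21\right)}} = \frac{1}{-917133 + \frac{-133 + 25}{-251 + 25}} = \frac{1}{-917133 + \frac{1}{-226} \left(-108\right)} = \frac{1}{-917133 - - \frac{54}{113}} = \frac{1}{-917133 + \frac{54}{113}} = \frac{1}{- \frac{103635975}{113}} = - \frac{113}{103635975}$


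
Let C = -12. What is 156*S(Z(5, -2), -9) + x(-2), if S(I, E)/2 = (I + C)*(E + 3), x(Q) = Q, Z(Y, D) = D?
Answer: 26206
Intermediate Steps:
S(I, E) = 2*(-12 + I)*(3 + E) (S(I, E) = 2*((I - 12)*(E + 3)) = 2*((-12 + I)*(3 + E)) = 2*(-12 + I)*(3 + E))
156*S(Z(5, -2), -9) + x(-2) = 156*(-72 - 24*(-9) + 6*(-2) + 2*(-9)*(-2)) - 2 = 156*(-72 + 216 - 12 + 36) - 2 = 156*168 - 2 = 26208 - 2 = 26206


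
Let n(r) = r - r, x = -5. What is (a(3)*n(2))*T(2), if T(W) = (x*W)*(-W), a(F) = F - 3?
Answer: 0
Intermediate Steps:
n(r) = 0
a(F) = -3 + F
T(W) = 5*W² (T(W) = (-5*W)*(-W) = 5*W²)
(a(3)*n(2))*T(2) = ((-3 + 3)*0)*(5*2²) = (0*0)*(5*4) = 0*20 = 0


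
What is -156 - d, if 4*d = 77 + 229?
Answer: -465/2 ≈ -232.50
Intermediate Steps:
d = 153/2 (d = (77 + 229)/4 = (¼)*306 = 153/2 ≈ 76.500)
-156 - d = -156 - 1*153/2 = -156 - 153/2 = -465/2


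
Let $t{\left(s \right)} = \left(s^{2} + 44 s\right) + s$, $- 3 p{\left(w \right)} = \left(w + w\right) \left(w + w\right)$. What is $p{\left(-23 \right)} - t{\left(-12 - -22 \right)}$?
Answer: $- \frac{3766}{3} \approx -1255.3$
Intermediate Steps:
$p{\left(w \right)} = - \frac{4 w^{2}}{3}$ ($p{\left(w \right)} = - \frac{\left(w + w\right) \left(w + w\right)}{3} = - \frac{2 w 2 w}{3} = - \frac{4 w^{2}}{3}$)
$t{\left(s \right)} = s^{2} + 45 s$
$p{\left(-23 \right)} - t{\left(-12 - -22 \right)} = - \frac{4 \left(-23\right)^{2}}{3} - \left(-12 - -22\right) \left(45 - -10\right) = \left(- \frac{4}{3}\right) 529 - \left(-12 + 22\right) \left(45 + \left(-12 + 22\right)\right) = - \frac{2116}{3} - 10 \left(45 + 10\right) = - \frac{2116}{3} - 10 \cdot 55 = - \frac{2116}{3} - 550 = - \frac{3766}{3}$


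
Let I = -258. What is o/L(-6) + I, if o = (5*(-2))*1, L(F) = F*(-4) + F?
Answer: -2327/9 ≈ -258.56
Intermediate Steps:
L(F) = -3*F (L(F) = -4*F + F = -3*F)
o = -10 (o = -10*1 = -10)
o/L(-6) + I = -10/((-3*(-6))) - 258 = -10/18 - 258 = -10*1/18 - 258 = -5/9 - 258 = -2327/9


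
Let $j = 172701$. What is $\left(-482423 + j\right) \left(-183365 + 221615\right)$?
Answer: $-11846866500$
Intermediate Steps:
$\left(-482423 + j\right) \left(-183365 + 221615\right) = \left(-482423 + 172701\right) \left(-183365 + 221615\right) = \left(-309722\right) 38250 = -11846866500$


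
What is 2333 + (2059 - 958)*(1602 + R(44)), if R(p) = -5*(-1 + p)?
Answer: 1529420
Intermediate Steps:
R(p) = 5 - 5*p
2333 + (2059 - 958)*(1602 + R(44)) = 2333 + (2059 - 958)*(1602 + (5 - 5*44)) = 2333 + 1101*(1602 + (5 - 220)) = 2333 + 1101*(1602 - 215) = 2333 + 1101*1387 = 2333 + 1527087 = 1529420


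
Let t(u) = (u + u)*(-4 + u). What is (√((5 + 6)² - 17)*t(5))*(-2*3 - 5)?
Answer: -220*√26 ≈ -1121.8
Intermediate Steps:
t(u) = 2*u*(-4 + u) (t(u) = (2*u)*(-4 + u) = 2*u*(-4 + u))
(√((5 + 6)² - 17)*t(5))*(-2*3 - 5) = (√((5 + 6)² - 17)*(2*5*(-4 + 5)))*(-2*3 - 5) = (√(11² - 17)*(2*5*1))*(-6 - 5) = (√(121 - 17)*10)*(-11) = (√104*10)*(-11) = ((2*√26)*10)*(-11) = (20*√26)*(-11) = -220*√26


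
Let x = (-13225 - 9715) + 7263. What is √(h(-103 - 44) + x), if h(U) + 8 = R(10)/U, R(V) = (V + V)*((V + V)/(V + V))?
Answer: I*√6917145/21 ≈ 125.24*I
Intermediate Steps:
R(V) = 2*V (R(V) = (2*V)*((2*V)/((2*V))) = (2*V)*((2*V)*(1/(2*V))) = (2*V)*1 = 2*V)
x = -15677 (x = -22940 + 7263 = -15677)
h(U) = -8 + 20/U (h(U) = -8 + (2*10)/U = -8 + 20/U)
√(h(-103 - 44) + x) = √((-8 + 20/(-103 - 44)) - 15677) = √((-8 + 20/(-147)) - 15677) = √((-8 + 20*(-1/147)) - 15677) = √((-8 - 20/147) - 15677) = √(-1196/147 - 15677) = √(-2305715/147) = I*√6917145/21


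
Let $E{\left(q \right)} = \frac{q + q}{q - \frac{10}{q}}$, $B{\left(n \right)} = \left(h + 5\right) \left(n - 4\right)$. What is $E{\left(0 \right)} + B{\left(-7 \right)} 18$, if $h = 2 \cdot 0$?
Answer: $-990$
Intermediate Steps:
$h = 0$
$B{\left(n \right)} = -20 + 5 n$ ($B{\left(n \right)} = \left(0 + 5\right) \left(n - 4\right) = 5 \left(-4 + n\right) = -20 + 5 n$)
$E{\left(q \right)} = \frac{2 q}{q - \frac{10}{q}}$
$E{\left(0 \right)} + B{\left(-7 \right)} 18 = \frac{2 \cdot 0^{2}}{-10 + 0^{2}} + \left(-20 + 5 \left(-7\right)\right) 18 = 2 \cdot 0 \frac{1}{-10 + 0} + \left(-20 - 35\right) 18 = 2 \cdot 0 \frac{1}{-10} - 990 = 2 \cdot 0 \left(- \frac{1}{10}\right) - 990 = 0 - 990 = -990$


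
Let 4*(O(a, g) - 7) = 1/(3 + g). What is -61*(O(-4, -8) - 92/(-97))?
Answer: -934703/1940 ≈ -481.81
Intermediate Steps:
O(a, g) = 7 + 1/(4*(3 + g))
-61*(O(-4, -8) - 92/(-97)) = -61*((85 + 28*(-8))/(4*(3 - 8)) - 92/(-97)) = -61*((1/4)*(85 - 224)/(-5) - 92*(-1/97)) = -61*((1/4)*(-1/5)*(-139) + 92/97) = -61*(139/20 + 92/97) = -61*15323/1940 = -934703/1940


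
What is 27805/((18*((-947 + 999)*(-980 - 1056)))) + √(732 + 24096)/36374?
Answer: -27805/1905696 + √6207/18187 ≈ -0.010259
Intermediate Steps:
27805/((18*((-947 + 999)*(-980 - 1056)))) + √(732 + 24096)/36374 = 27805/((18*(52*(-2036)))) + √24828*(1/36374) = 27805/((18*(-105872))) + (2*√6207)*(1/36374) = 27805/(-1905696) + √6207/18187 = 27805*(-1/1905696) + √6207/18187 = -27805/1905696 + √6207/18187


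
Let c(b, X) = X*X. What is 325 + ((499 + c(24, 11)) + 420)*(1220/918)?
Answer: 783575/459 ≈ 1707.1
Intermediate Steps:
c(b, X) = X²
325 + ((499 + c(24, 11)) + 420)*(1220/918) = 325 + ((499 + 11²) + 420)*(1220/918) = 325 + ((499 + 121) + 420)*(1220*(1/918)) = 325 + (620 + 420)*(610/459) = 325 + 1040*(610/459) = 325 + 634400/459 = 783575/459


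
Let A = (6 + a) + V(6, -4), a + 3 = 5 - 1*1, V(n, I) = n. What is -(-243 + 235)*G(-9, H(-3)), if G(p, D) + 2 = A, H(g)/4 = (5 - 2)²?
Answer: 88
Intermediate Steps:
a = 1 (a = -3 + (5 - 1*1) = -3 + (5 - 1) = -3 + 4 = 1)
H(g) = 36 (H(g) = 4*(5 - 2)² = 4*3² = 4*9 = 36)
A = 13 (A = (6 + 1) + 6 = 7 + 6 = 13)
G(p, D) = 11 (G(p, D) = -2 + 13 = 11)
-(-243 + 235)*G(-9, H(-3)) = -(-243 + 235)*11 = -(-8)*11 = -1*(-88) = 88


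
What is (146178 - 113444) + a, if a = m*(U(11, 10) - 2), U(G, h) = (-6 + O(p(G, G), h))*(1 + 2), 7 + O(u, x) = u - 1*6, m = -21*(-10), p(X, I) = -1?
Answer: 19714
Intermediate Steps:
m = 210
O(u, x) = -13 + u (O(u, x) = -7 + (u - 1*6) = -7 + (u - 6) = -7 + (-6 + u) = -13 + u)
U(G, h) = -60 (U(G, h) = (-6 + (-13 - 1))*(1 + 2) = (-6 - 14)*3 = -20*3 = -60)
a = -13020 (a = 210*(-60 - 2) = 210*(-62) = -13020)
(146178 - 113444) + a = (146178 - 113444) - 13020 = 32734 - 13020 = 19714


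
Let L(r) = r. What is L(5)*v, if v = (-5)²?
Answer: 125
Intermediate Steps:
v = 25
L(5)*v = 5*25 = 125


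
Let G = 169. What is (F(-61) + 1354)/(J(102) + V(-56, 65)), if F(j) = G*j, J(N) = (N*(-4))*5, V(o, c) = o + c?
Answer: 2985/677 ≈ 4.4092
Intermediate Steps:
V(o, c) = c + o
J(N) = -20*N (J(N) = -4*N*5 = -20*N)
F(j) = 169*j
(F(-61) + 1354)/(J(102) + V(-56, 65)) = (169*(-61) + 1354)/(-20*102 + (65 - 56)) = (-10309 + 1354)/(-2040 + 9) = -8955/(-2031) = -8955*(-1/2031) = 2985/677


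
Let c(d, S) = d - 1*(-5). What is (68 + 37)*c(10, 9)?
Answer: 1575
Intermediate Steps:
c(d, S) = 5 + d (c(d, S) = d + 5 = 5 + d)
(68 + 37)*c(10, 9) = (68 + 37)*(5 + 10) = 105*15 = 1575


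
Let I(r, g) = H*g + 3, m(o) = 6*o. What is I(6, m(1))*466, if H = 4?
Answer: 12582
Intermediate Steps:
I(r, g) = 3 + 4*g (I(r, g) = 4*g + 3 = 3 + 4*g)
I(6, m(1))*466 = (3 + 4*(6*1))*466 = (3 + 4*6)*466 = (3 + 24)*466 = 27*466 = 12582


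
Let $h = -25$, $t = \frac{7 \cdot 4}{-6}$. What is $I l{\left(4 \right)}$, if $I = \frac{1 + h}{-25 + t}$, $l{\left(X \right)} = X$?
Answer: $\frac{288}{89} \approx 3.236$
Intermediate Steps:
$t = - \frac{14}{3}$ ($t = 28 \left(- \frac{1}{6}\right) = - \frac{14}{3} \approx -4.6667$)
$I = \frac{72}{89}$ ($I = \frac{1 - 25}{-25 - \frac{14}{3}} = - \frac{24}{- \frac{89}{3}} = \left(-24\right) \left(- \frac{3}{89}\right) = \frac{72}{89} \approx 0.80899$)
$I l{\left(4 \right)} = \frac{72}{89} \cdot 4 = \frac{288}{89}$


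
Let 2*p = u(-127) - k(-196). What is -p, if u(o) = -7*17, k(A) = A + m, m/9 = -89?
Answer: -439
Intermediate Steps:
m = -801 (m = 9*(-89) = -801)
k(A) = -801 + A (k(A) = A - 801 = -801 + A)
u(o) = -119
p = 439 (p = (-119 - (-801 - 196))/2 = (-119 - 1*(-997))/2 = (-119 + 997)/2 = (1/2)*878 = 439)
-p = -1*439 = -439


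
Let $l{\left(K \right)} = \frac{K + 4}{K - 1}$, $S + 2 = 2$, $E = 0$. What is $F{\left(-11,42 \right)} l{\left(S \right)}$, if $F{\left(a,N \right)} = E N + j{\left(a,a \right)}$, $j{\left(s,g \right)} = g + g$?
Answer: $88$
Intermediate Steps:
$j{\left(s,g \right)} = 2 g$
$S = 0$ ($S = -2 + 2 = 0$)
$l{\left(K \right)} = \frac{4 + K}{-1 + K}$
$F{\left(a,N \right)} = 2 a$ ($F{\left(a,N \right)} = 0 N + 2 a = 0 + 2 a = 2 a$)
$F{\left(-11,42 \right)} l{\left(S \right)} = 2 \left(-11\right) \frac{4 + 0}{-1 + 0} = - 22 \frac{1}{-1} \cdot 4 = - 22 \left(\left(-1\right) 4\right) = \left(-22\right) \left(-4\right) = 88$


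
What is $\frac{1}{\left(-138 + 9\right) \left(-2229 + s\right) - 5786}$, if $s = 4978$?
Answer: $- \frac{1}{360407} \approx -2.7746 \cdot 10^{-6}$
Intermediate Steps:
$\frac{1}{\left(-138 + 9\right) \left(-2229 + s\right) - 5786} = \frac{1}{\left(-138 + 9\right) \left(-2229 + 4978\right) - 5786} = \frac{1}{\left(-129\right) 2749 - 5786} = \frac{1}{-354621 - 5786} = \frac{1}{-360407} = - \frac{1}{360407}$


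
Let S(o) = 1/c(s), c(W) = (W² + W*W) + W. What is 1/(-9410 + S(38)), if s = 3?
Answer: -21/197609 ≈ -0.00010627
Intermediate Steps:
c(W) = W + 2*W² (c(W) = (W² + W²) + W = 2*W² + W = W + 2*W²)
S(o) = 1/21 (S(o) = 1/(3*(1 + 2*3)) = 1/(3*(1 + 6)) = 1/(3*7) = 1/21)
1/(-9410 + S(38)) = 1/(-9410 + 1/21) = 1/(-197609/21) = -21/197609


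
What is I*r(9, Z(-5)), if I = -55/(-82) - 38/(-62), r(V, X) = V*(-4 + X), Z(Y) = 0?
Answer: -58734/1271 ≈ -46.211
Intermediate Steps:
I = 3263/2542 (I = -55*(-1/82) - 38*(-1/62) = 55/82 + 19/31 = 3263/2542 ≈ 1.2836)
I*r(9, Z(-5)) = 3263*(9*(-4 + 0))/2542 = 3263*(9*(-4))/2542 = (3263/2542)*(-36) = -58734/1271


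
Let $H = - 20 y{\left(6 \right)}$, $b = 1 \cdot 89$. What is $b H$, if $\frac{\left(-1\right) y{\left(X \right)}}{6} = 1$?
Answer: $10680$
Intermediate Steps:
$y{\left(X \right)} = -6$ ($y{\left(X \right)} = \left(-6\right) 1 = -6$)
$b = 89$
$H = 120$ ($H = \left(-20\right) \left(-6\right) = 120$)
$b H = 89 \cdot 120 = 10680$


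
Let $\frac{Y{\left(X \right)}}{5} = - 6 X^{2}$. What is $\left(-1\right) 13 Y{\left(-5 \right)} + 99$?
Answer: $9849$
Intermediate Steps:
$Y{\left(X \right)} = - 30 X^{2}$ ($Y{\left(X \right)} = 5 \left(- 6 X^{2}\right) = - 30 X^{2}$)
$\left(-1\right) 13 Y{\left(-5 \right)} + 99 = \left(-1\right) 13 \left(- 30 \left(-5\right)^{2}\right) + 99 = - 13 \left(\left(-30\right) 25\right) + 99 = \left(-13\right) \left(-750\right) + 99 = 9750 + 99 = 9849$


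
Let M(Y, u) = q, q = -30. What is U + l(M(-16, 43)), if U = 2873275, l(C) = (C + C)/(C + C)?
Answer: 2873276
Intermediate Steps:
M(Y, u) = -30
l(C) = 1 (l(C) = (2*C)/((2*C)) = (2*C)*(1/(2*C)) = 1)
U + l(M(-16, 43)) = 2873275 + 1 = 2873276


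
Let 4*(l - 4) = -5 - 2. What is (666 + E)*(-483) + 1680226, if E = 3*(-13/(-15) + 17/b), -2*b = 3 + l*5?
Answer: 129271199/95 ≈ 1.3608e+6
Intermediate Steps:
l = 9/4 (l = 4 + (-5 - 2)/4 = 4 + (¼)*(-7) = 4 - 7/4 = 9/4 ≈ 2.2500)
b = -57/8 (b = -(3 + (9/4)*5)/2 = -(3 + 45/4)/2 = -½*57/4 = -57/8 ≈ -7.1250)
E = -433/95 (E = 3*(-13/(-15) + 17/(-57/8)) = 3*(-13*(-1/15) + 17*(-8/57)) = 3*(13/15 - 136/57) = 3*(-433/285) = -433/95 ≈ -4.5579)
(666 + E)*(-483) + 1680226 = (666 - 433/95)*(-483) + 1680226 = (62837/95)*(-483) + 1680226 = -30350271/95 + 1680226 = 129271199/95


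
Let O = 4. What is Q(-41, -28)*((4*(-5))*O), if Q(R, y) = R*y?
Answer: -91840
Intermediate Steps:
Q(-41, -28)*((4*(-5))*O) = (-41*(-28))*((4*(-5))*4) = 1148*(-20*4) = 1148*(-80) = -91840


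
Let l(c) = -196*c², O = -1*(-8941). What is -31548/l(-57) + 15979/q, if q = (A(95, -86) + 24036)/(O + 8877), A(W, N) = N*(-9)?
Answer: 839387423198/73144015 ≈ 11476.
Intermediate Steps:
O = 8941
A(W, N) = -9*N
q = 12405/8909 (q = (-9*(-86) + 24036)/(8941 + 8877) = (774 + 24036)/17818 = 24810*(1/17818) = 12405/8909 ≈ 1.3924)
-31548/l(-57) + 15979/q = -31548/((-196*(-57)²)) + 15979/(12405/8909) = -31548/((-196*3249)) + 15979*(8909/12405) = -31548/(-636804) + 142356911/12405 = -31548*(-1/636804) + 142356911/12405 = 2629/53067 + 142356911/12405 = 839387423198/73144015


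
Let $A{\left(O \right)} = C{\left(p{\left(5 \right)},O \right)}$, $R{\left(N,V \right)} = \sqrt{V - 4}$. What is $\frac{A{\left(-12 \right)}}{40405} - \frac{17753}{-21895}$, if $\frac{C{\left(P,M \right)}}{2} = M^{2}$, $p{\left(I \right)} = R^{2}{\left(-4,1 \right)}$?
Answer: $\frac{28944629}{35386699} \approx 0.81795$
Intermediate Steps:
$R{\left(N,V \right)} = \sqrt{-4 + V}$
$p{\left(I \right)} = -3$ ($p{\left(I \right)} = \left(\sqrt{-4 + 1}\right)^{2} = \left(\sqrt{-3}\right)^{2} = \left(i \sqrt{3}\right)^{2} = -3$)
$C{\left(P,M \right)} = 2 M^{2}$
$A{\left(O \right)} = 2 O^{2}$
$\frac{A{\left(-12 \right)}}{40405} - \frac{17753}{-21895} = \frac{2 \left(-12\right)^{2}}{40405} - \frac{17753}{-21895} = 2 \cdot 144 \cdot \frac{1}{40405} - - \frac{17753}{21895} = 288 \cdot \frac{1}{40405} + \frac{17753}{21895} = \frac{288}{40405} + \frac{17753}{21895} = \frac{28944629}{35386699}$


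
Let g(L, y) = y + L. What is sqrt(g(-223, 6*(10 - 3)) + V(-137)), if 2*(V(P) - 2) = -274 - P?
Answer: 3*I*sqrt(110)/2 ≈ 15.732*I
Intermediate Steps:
V(P) = -135 - P/2 (V(P) = 2 + (-274 - P)/2 = 2 + (-137 - P/2) = -135 - P/2)
g(L, y) = L + y
sqrt(g(-223, 6*(10 - 3)) + V(-137)) = sqrt((-223 + 6*(10 - 3)) + (-135 - 1/2*(-137))) = sqrt((-223 + 6*7) + (-135 + 137/2)) = sqrt((-223 + 42) - 133/2) = sqrt(-181 - 133/2) = sqrt(-495/2) = 3*I*sqrt(110)/2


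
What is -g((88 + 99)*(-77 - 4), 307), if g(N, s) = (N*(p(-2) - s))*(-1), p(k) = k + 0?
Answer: 4680423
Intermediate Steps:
p(k) = k
g(N, s) = -N*(-2 - s) (g(N, s) = (N*(-2 - s))*(-1) = -N*(-2 - s))
-g((88 + 99)*(-77 - 4), 307) = -(88 + 99)*(-77 - 4)*(2 + 307) = -187*(-81)*309 = -(-15147)*309 = -1*(-4680423) = 4680423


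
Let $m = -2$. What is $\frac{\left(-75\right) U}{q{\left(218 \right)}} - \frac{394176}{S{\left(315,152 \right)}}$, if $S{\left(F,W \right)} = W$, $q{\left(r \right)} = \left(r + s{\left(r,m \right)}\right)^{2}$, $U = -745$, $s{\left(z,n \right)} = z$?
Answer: $- \frac{9365348487}{3611824} \approx -2593.0$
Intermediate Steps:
$q{\left(r \right)} = 4 r^{2}$ ($q{\left(r \right)} = \left(r + r\right)^{2} = \left(2 r\right)^{2} = 4 r^{2}$)
$\frac{\left(-75\right) U}{q{\left(218 \right)}} - \frac{394176}{S{\left(315,152 \right)}} = \frac{\left(-75\right) \left(-745\right)}{4 \cdot 218^{2}} - \frac{394176}{152} = \frac{55875}{4 \cdot 47524} - \frac{49272}{19} = \frac{55875}{190096} - \frac{49272}{19} = - \frac{9365348487}{3611824}$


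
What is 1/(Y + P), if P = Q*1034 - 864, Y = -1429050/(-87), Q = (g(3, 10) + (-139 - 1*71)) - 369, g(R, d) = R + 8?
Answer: -29/16580754 ≈ -1.7490e-6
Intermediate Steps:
g(R, d) = 8 + R
Q = -568 (Q = ((8 + 3) + (-139 - 1*71)) - 369 = (11 + (-139 - 71)) - 369 = (11 - 210) - 369 = -199 - 369 = -568)
Y = 476350/29 (Y = -1429050*(-1)/87 = -40830*(-35/87) = 476350/29 ≈ 16426.)
P = -588176 (P = -568*1034 - 864 = -587312 - 864 = -588176)
1/(Y + P) = 1/(476350/29 - 588176) = 1/(-16580754/29) = -29/16580754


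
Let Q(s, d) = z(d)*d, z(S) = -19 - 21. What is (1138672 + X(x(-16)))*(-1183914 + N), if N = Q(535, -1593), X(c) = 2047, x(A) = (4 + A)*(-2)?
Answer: -1277826579486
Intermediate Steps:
z(S) = -40
x(A) = -8 - 2*A
Q(s, d) = -40*d
N = 63720 (N = -40*(-1593) = 63720)
(1138672 + X(x(-16)))*(-1183914 + N) = (1138672 + 2047)*(-1183914 + 63720) = 1140719*(-1120194) = -1277826579486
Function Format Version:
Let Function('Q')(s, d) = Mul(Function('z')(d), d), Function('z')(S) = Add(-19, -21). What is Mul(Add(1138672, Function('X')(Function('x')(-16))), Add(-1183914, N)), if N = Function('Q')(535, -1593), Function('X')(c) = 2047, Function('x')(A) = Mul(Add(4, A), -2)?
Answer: -1277826579486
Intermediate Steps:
Function('z')(S) = -40
Function('x')(A) = Add(-8, Mul(-2, A))
Function('Q')(s, d) = Mul(-40, d)
N = 63720 (N = Mul(-40, -1593) = 63720)
Mul(Add(1138672, Function('X')(Function('x')(-16))), Add(-1183914, N)) = Mul(Add(1138672, 2047), Add(-1183914, 63720)) = Mul(1140719, -1120194) = -1277826579486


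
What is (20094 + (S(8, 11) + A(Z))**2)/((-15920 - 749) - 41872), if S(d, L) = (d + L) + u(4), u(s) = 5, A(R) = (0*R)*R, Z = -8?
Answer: -20670/58541 ≈ -0.35309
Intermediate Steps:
A(R) = 0 (A(R) = 0*R = 0)
S(d, L) = 5 + L + d (S(d, L) = (d + L) + 5 = (L + d) + 5 = 5 + L + d)
(20094 + (S(8, 11) + A(Z))**2)/((-15920 - 749) - 41872) = (20094 + ((5 + 11 + 8) + 0)**2)/((-15920 - 749) - 41872) = (20094 + (24 + 0)**2)/(-16669 - 41872) = (20094 + 24**2)/(-58541) = (20094 + 576)*(-1/58541) = 20670*(-1/58541) = -20670/58541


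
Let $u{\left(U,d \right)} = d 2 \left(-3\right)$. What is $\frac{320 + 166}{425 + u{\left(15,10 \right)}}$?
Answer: $\frac{486}{365} \approx 1.3315$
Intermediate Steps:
$u{\left(U,d \right)} = - 6 d$ ($u{\left(U,d \right)} = 2 d \left(-3\right) = - 6 d$)
$\frac{320 + 166}{425 + u{\left(15,10 \right)}} = \frac{320 + 166}{425 - 60} = \frac{486}{425 - 60} = \frac{486}{365}$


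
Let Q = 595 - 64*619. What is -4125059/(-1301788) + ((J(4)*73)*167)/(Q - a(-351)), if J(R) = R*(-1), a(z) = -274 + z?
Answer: 55466538849/12495863012 ≈ 4.4388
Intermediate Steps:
J(R) = -R
Q = -39021 (Q = 595 - 39616 = -39021)
-4125059/(-1301788) + ((J(4)*73)*167)/(Q - a(-351)) = -4125059/(-1301788) + ((-1*4*73)*167)/(-39021 - (-274 - 351)) = -4125059*(-1/1301788) + (-4*73*167)/(-39021 - 1*(-625)) = 4125059/1301788 + (-292*167)/(-39021 + 625) = 4125059/1301788 - 48764/(-38396) = 4125059/1301788 - 48764*(-1/38396) = 4125059/1301788 + 12191/9599 = 55466538849/12495863012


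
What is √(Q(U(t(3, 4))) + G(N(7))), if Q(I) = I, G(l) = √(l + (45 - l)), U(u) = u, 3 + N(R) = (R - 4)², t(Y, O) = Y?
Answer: √(3 + 3*√5) ≈ 3.1158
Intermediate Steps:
N(R) = -3 + (-4 + R)² (N(R) = -3 + (R - 4)² = -3 + (-4 + R)²)
G(l) = 3*√5 (G(l) = √45 = 3*√5)
√(Q(U(t(3, 4))) + G(N(7))) = √(3 + 3*√5)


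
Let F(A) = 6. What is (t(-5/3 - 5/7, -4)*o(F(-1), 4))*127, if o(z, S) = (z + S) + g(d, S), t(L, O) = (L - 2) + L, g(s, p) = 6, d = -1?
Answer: -288544/21 ≈ -13740.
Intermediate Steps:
t(L, O) = -2 + 2*L (t(L, O) = (-2 + L) + L = -2 + 2*L)
o(z, S) = 6 + S + z (o(z, S) = (z + S) + 6 = (S + z) + 6 = 6 + S + z)
(t(-5/3 - 5/7, -4)*o(F(-1), 4))*127 = ((-2 + 2*(-5/3 - 5/7))*(6 + 4 + 6))*127 = ((-2 + 2*(-5*1/3 - 5*1/7))*16)*127 = ((-2 + 2*(-5/3 - 5/7))*16)*127 = ((-2 + 2*(-50/21))*16)*127 = ((-2 - 100/21)*16)*127 = -142/21*16*127 = -2272/21*127 = -288544/21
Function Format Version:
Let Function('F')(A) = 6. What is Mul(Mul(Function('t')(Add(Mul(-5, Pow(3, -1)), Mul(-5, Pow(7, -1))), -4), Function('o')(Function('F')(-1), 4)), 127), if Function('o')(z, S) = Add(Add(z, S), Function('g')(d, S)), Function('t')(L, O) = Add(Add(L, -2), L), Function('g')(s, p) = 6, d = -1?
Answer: Rational(-288544, 21) ≈ -13740.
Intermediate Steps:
Function('t')(L, O) = Add(-2, Mul(2, L)) (Function('t')(L, O) = Add(Add(-2, L), L) = Add(-2, Mul(2, L)))
Function('o')(z, S) = Add(6, S, z) (Function('o')(z, S) = Add(Add(z, S), 6) = Add(Add(S, z), 6) = Add(6, S, z))
Mul(Mul(Function('t')(Add(Mul(-5, Pow(3, -1)), Mul(-5, Pow(7, -1))), -4), Function('o')(Function('F')(-1), 4)), 127) = Mul(Mul(Add(-2, Mul(2, Add(Mul(-5, Pow(3, -1)), Mul(-5, Pow(7, -1))))), Add(6, 4, 6)), 127) = Mul(Mul(Add(-2, Mul(2, Add(Mul(-5, Rational(1, 3)), Mul(-5, Rational(1, 7))))), 16), 127) = Mul(Mul(Add(-2, Mul(2, Add(Rational(-5, 3), Rational(-5, 7)))), 16), 127) = Mul(Mul(Add(-2, Mul(2, Rational(-50, 21))), 16), 127) = Mul(Mul(Add(-2, Rational(-100, 21)), 16), 127) = Mul(Mul(Rational(-142, 21), 16), 127) = Mul(Rational(-2272, 21), 127) = Rational(-288544, 21)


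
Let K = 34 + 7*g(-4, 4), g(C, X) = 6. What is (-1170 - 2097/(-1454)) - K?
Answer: -1809587/1454 ≈ -1244.6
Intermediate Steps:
K = 76 (K = 34 + 7*6 = 34 + 42 = 76)
(-1170 - 2097/(-1454)) - K = (-1170 - 2097/(-1454)) - 1*76 = (-1170 - 2097*(-1)/1454) - 76 = (-1170 - 1*(-2097/1454)) - 76 = (-1170 + 2097/1454) - 76 = -1699083/1454 - 76 = -1809587/1454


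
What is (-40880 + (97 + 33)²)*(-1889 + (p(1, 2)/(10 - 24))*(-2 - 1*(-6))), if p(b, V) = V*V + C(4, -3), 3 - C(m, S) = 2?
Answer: 317327340/7 ≈ 4.5332e+7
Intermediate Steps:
C(m, S) = 1 (C(m, S) = 3 - 1*2 = 3 - 2 = 1)
p(b, V) = 1 + V² (p(b, V) = V*V + 1 = V² + 1 = 1 + V²)
(-40880 + (97 + 33)²)*(-1889 + (p(1, 2)/(10 - 24))*(-2 - 1*(-6))) = (-40880 + (97 + 33)²)*(-1889 + ((1 + 2²)/(10 - 24))*(-2 - 1*(-6))) = (-40880 + 130²)*(-1889 + ((1 + 4)/(-14))*(-2 + 6)) = (-40880 + 16900)*(-1889 + (5*(-1/14))*4) = -23980*(-1889 - 5/14*4) = -23980*(-1889 - 10/7) = -23980*(-13233/7) = 317327340/7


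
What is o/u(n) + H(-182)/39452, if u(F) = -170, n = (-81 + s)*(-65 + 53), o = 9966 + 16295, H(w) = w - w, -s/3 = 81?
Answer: -26261/170 ≈ -154.48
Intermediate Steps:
s = -243 (s = -3*81 = -243)
H(w) = 0
o = 26261
n = 3888 (n = (-81 - 243)*(-65 + 53) = -324*(-12) = 3888)
o/u(n) + H(-182)/39452 = 26261/(-170) + 0/39452 = 26261*(-1/170) + 0*(1/39452) = -26261/170 + 0 = -26261/170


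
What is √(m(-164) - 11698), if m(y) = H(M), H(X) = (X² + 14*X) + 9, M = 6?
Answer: I*√11569 ≈ 107.56*I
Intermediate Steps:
H(X) = 9 + X² + 14*X
m(y) = 129 (m(y) = 9 + 6² + 14*6 = 9 + 36 + 84 = 129)
√(m(-164) - 11698) = √(129 - 11698) = √(-11569) = I*√11569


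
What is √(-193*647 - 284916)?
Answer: 7*I*√8363 ≈ 640.15*I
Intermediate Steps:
√(-193*647 - 284916) = √(-124871 - 284916) = √(-409787) = 7*I*√8363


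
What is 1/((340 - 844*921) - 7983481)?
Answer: -1/8760465 ≈ -1.1415e-7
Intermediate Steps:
1/((340 - 844*921) - 7983481) = 1/((340 - 777324) - 7983481) = 1/(-776984 - 7983481) = 1/(-8760465) = -1/8760465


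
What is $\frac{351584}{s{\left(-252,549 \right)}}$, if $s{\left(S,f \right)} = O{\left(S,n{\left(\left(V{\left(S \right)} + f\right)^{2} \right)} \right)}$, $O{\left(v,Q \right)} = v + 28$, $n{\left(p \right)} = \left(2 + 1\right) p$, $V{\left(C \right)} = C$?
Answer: $- \frac{10987}{7} \approx -1569.6$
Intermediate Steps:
$n{\left(p \right)} = 3 p$
$O{\left(v,Q \right)} = 28 + v$
$s{\left(S,f \right)} = 28 + S$
$\frac{351584}{s{\left(-252,549 \right)}} = \frac{351584}{28 - 252} = \frac{351584}{-224} = 351584 \left(- \frac{1}{224}\right) = - \frac{10987}{7}$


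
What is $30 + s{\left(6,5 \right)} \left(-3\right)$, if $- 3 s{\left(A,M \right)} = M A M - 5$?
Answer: $175$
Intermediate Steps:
$s{\left(A,M \right)} = \frac{5}{3} - \frac{A M^{2}}{3}$ ($s{\left(A,M \right)} = - \frac{M A M - 5}{3} = - \frac{A M M - 5}{3} = - \frac{A M^{2} - 5}{3} = - \frac{-5 + A M^{2}}{3} = \frac{5}{3} - \frac{A M^{2}}{3}$)
$30 + s{\left(6,5 \right)} \left(-3\right) = 30 + \left(\frac{5}{3} - 2 \cdot 5^{2}\right) \left(-3\right) = 30 + \left(\frac{5}{3} - 2 \cdot 25\right) \left(-3\right) = 30 + \left(\frac{5}{3} - 50\right) \left(-3\right) = 30 - -145 = 30 + 145 = 175$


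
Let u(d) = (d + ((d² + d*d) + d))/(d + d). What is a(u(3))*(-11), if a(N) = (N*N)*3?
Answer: -528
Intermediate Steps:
u(d) = (2*d + 2*d²)/(2*d) (u(d) = (d + ((d² + d²) + d))/((2*d)) = (d + (2*d² + d))*(1/(2*d)) = (d + (d + 2*d²))*(1/(2*d)) = (2*d + 2*d²)*(1/(2*d)) = (2*d + 2*d²)/(2*d))
a(N) = 3*N² (a(N) = N²*3 = 3*N²)
a(u(3))*(-11) = (3*(1 + 3)²)*(-11) = (3*4²)*(-11) = (3*16)*(-11) = 48*(-11) = -528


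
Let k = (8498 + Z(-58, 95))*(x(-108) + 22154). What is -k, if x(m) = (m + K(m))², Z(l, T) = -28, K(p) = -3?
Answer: -292003250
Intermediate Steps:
x(m) = (-3 + m)² (x(m) = (m - 3)² = (-3 + m)²)
k = 292003250 (k = (8498 - 28)*((-3 - 108)² + 22154) = 8470*((-111)² + 22154) = 8470*(12321 + 22154) = 8470*34475 = 292003250)
-k = -1*292003250 = -292003250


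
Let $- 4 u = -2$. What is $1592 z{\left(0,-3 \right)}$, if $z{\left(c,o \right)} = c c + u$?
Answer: $796$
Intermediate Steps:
$u = \frac{1}{2}$ ($u = \left(- \frac{1}{4}\right) \left(-2\right) = \frac{1}{2} \approx 0.5$)
$z{\left(c,o \right)} = \frac{1}{2} + c^{2}$ ($z{\left(c,o \right)} = c c + \frac{1}{2} = c^{2} + \frac{1}{2} = \frac{1}{2} + c^{2}$)
$1592 z{\left(0,-3 \right)} = 1592 \left(\frac{1}{2} + 0^{2}\right) = 1592 \left(\frac{1}{2} + 0\right) = 1592 \cdot \frac{1}{2} = 796$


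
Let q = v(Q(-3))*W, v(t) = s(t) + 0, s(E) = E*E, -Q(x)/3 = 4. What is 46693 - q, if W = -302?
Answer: 90181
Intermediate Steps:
Q(x) = -12 (Q(x) = -3*4 = -12)
s(E) = E**2
v(t) = t**2 (v(t) = t**2 + 0 = t**2)
q = -43488 (q = (-12)**2*(-302) = 144*(-302) = -43488)
46693 - q = 46693 - 1*(-43488) = 46693 + 43488 = 90181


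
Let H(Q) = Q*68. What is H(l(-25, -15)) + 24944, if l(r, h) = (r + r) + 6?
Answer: 21952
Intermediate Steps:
l(r, h) = 6 + 2*r (l(r, h) = 2*r + 6 = 6 + 2*r)
H(Q) = 68*Q
H(l(-25, -15)) + 24944 = 68*(6 + 2*(-25)) + 24944 = 68*(6 - 50) + 24944 = 68*(-44) + 24944 = -2992 + 24944 = 21952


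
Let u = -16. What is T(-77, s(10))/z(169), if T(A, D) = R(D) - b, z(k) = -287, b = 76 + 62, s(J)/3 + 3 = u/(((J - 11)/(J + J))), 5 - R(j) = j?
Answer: 1084/287 ≈ 3.7770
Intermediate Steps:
R(j) = 5 - j
s(J) = -9 - 96*J/(-11 + J) (s(J) = -9 + 3*(-16*(J + J)/(J - 11)) = -9 + 3*(-16*2*J/(-11 + J)) = -9 + 3*(-32*J/(-11 + J)) = -9 - 96*J/(-11 + J))
b = 138
T(A, D) = -133 - D (T(A, D) = (5 - D) - 1*138 = (5 - D) - 138 = -133 - D)
T(-77, s(10))/z(169) = (-133 - 3*(33 - 35*10)/(-11 + 10))/(-287) = (-133 - 3*(33 - 350)/(-1))*(-1/287) = (-133 - 3*(-1)*(-317))*(-1/287) = (-133 - 1*951)*(-1/287) = (-133 - 951)*(-1/287) = -1084*(-1/287) = 1084/287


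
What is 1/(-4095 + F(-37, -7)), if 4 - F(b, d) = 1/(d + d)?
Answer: -14/57273 ≈ -0.00024444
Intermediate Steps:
F(b, d) = 4 - 1/(2*d) (F(b, d) = 4 - 1/(d + d) = 4 - 1/(2*d))
1/(-4095 + F(-37, -7)) = 1/(-4095 + (4 - 1/2/(-7))) = 1/(-4095 + (4 - 1/2*(-1/7))) = 1/(-4095 + (4 + 1/14)) = 1/(-4095 + 57/14) = 1/(-57273/14) = -14/57273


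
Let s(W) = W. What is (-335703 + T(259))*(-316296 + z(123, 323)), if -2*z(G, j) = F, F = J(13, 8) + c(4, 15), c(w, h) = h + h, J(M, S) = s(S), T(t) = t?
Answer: 106105968860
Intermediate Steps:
J(M, S) = S
c(w, h) = 2*h
F = 38 (F = 8 + 2*15 = 8 + 30 = 38)
z(G, j) = -19 (z(G, j) = -1/2*38 = -19)
(-335703 + T(259))*(-316296 + z(123, 323)) = (-335703 + 259)*(-316296 - 19) = -335444*(-316315) = 106105968860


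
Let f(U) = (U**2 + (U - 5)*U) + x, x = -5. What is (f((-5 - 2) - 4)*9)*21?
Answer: 55188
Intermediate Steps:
f(U) = -5 + U**2 + U*(-5 + U) (f(U) = (U**2 + (U - 5)*U) - 5 = (U**2 + (-5 + U)*U) - 5 = (U**2 + U*(-5 + U)) - 5 = -5 + U**2 + U*(-5 + U))
(f((-5 - 2) - 4)*9)*21 = ((-5 - 5*((-5 - 2) - 4) + 2*((-5 - 2) - 4)**2)*9)*21 = ((-5 - 5*(-7 - 4) + 2*(-7 - 4)**2)*9)*21 = ((-5 - 5*(-11) + 2*(-11)**2)*9)*21 = ((-5 + 55 + 2*121)*9)*21 = ((-5 + 55 + 242)*9)*21 = (292*9)*21 = 2628*21 = 55188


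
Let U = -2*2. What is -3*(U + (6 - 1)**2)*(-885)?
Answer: 55755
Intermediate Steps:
U = -4
-3*(U + (6 - 1)**2)*(-885) = -3*(-4 + (6 - 1)**2)*(-885) = -3*(-4 + 5**2)*(-885) = -3*(-4 + 25)*(-885) = -3*21*(-885) = -63*(-885) = 55755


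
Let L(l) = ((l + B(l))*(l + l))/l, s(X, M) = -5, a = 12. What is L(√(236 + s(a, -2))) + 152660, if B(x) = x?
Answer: 152660 + 4*√231 ≈ 1.5272e+5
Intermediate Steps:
L(l) = 4*l (L(l) = ((l + l)*(l + l))/l = ((2*l)*(2*l))/l = (4*l²)/l = 4*l)
L(√(236 + s(a, -2))) + 152660 = 4*√(236 - 5) + 152660 = 4*√231 + 152660 = 152660 + 4*√231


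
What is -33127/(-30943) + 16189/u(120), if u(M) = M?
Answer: 504911467/3713160 ≈ 135.98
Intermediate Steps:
-33127/(-30943) + 16189/u(120) = -33127/(-30943) + 16189/120 = -33127*(-1/30943) + 16189*(1/120) = 33127/30943 + 16189/120 = 504911467/3713160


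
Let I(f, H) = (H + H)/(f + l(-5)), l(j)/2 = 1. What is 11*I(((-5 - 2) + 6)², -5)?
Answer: -110/3 ≈ -36.667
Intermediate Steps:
l(j) = 2 (l(j) = 2*1 = 2)
I(f, H) = 2*H/(2 + f) (I(f, H) = (H + H)/(f + 2) = (2*H)/(2 + f) = 2*H/(2 + f))
11*I(((-5 - 2) + 6)², -5) = 11*(2*(-5)/(2 + ((-5 - 2) + 6)²)) = 11*(2*(-5)/(2 + (-7 + 6)²)) = 11*(2*(-5)/(2 + (-1)²)) = 11*(2*(-5)/(2 + 1)) = 11*(2*(-5)/3) = 11*(2*(-5)*(⅓)) = 11*(-10/3) = -110/3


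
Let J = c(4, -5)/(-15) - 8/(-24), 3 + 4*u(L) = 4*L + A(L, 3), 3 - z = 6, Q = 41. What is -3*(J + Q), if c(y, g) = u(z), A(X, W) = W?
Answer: -623/5 ≈ -124.60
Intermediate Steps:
z = -3 (z = 3 - 1*6 = 3 - 6 = -3)
u(L) = L (u(L) = -¾ + (4*L + 3)/4 = -¾ + (3 + 4*L)/4 = -¾ + (¾ + L) = L)
c(y, g) = -3
J = 8/15 (J = -3/(-15) - 8/(-24) = -3*(-1/15) - 8*(-1/24) = ⅕ + ⅓ = 8/15 ≈ 0.53333)
-3*(J + Q) = -3*(8/15 + 41) = -3*623/15 = -623/5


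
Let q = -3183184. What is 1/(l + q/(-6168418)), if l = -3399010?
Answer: -83357/283331233554 ≈ -2.9420e-7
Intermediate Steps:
1/(l + q/(-6168418)) = 1/(-3399010 - 3183184/(-6168418)) = 1/(-3399010 - 3183184*(-1/6168418)) = 1/(-3399010 + 43016/83357) = 1/(-283331233554/83357) = -83357/283331233554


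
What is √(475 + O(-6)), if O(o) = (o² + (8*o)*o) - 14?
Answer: √785 ≈ 28.018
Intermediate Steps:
O(o) = -14 + 9*o² (O(o) = (o² + 8*o²) - 14 = 9*o² - 14 = -14 + 9*o²)
√(475 + O(-6)) = √(475 + (-14 + 9*(-6)²)) = √(475 + (-14 + 9*36)) = √(475 + (-14 + 324)) = √(475 + 310) = √785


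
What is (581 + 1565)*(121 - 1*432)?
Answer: -667406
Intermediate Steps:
(581 + 1565)*(121 - 1*432) = 2146*(121 - 432) = 2146*(-311) = -667406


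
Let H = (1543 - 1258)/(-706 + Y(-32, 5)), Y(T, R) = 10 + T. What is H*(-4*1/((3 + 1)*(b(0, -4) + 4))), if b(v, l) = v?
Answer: 285/2912 ≈ 0.097871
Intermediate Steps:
H = -285/728 (H = (1543 - 1258)/(-706 + (10 - 32)) = 285/(-706 - 22) = 285/(-728) = 285*(-1/728) = -285/728 ≈ -0.39148)
H*(-4*1/((3 + 1)*(b(0, -4) + 4))) = -(-285)/(182*((0 + 4)*(3 + 1))) = -(-285)/(182*(4*4)) = -(-285)/(182*16) = -285/728*(-¼) = 285/2912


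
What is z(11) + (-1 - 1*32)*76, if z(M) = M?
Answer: -2497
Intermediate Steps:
z(11) + (-1 - 1*32)*76 = 11 + (-1 - 1*32)*76 = 11 + (-1 - 32)*76 = 11 - 33*76 = 11 - 2508 = -2497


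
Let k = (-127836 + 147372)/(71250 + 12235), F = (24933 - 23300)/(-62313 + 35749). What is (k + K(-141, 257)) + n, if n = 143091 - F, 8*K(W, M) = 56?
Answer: 317348451668229/2217695540 ≈ 1.4310e+5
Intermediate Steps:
F = -1633/26564 (F = 1633/(-26564) = 1633*(-1/26564) = -1633/26564 ≈ -0.061474)
K(W, M) = 7 (K(W, M) = (⅛)*56 = 7)
k = 19536/83485 ≈ 0.23401
n = 3801070957/26564 (n = 143091 - 1*(-1633/26564) = 143091 + 1633/26564 = 3801070957/26564 ≈ 1.4309e+5)
(k + K(-141, 257)) + n = (19536/83485 + 7) + 3801070957/26564 = 603931/83485 + 3801070957/26564 = 317348451668229/2217695540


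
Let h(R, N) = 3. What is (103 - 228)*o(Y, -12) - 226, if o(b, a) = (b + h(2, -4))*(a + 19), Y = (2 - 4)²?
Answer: -6351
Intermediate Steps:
Y = 4 (Y = (-2)² = 4)
o(b, a) = (3 + b)*(19 + a) (o(b, a) = (b + 3)*(a + 19) = (3 + b)*(19 + a))
(103 - 228)*o(Y, -12) - 226 = (103 - 228)*(57 + 3*(-12) + 19*4 - 12*4) - 226 = -125*(57 - 36 + 76 - 48) - 226 = -125*49 - 226 = -6125 - 226 = -6351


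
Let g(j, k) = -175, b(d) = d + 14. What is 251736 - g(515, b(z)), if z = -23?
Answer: 251911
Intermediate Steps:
b(d) = 14 + d
251736 - g(515, b(z)) = 251736 - 1*(-175) = 251736 + 175 = 251911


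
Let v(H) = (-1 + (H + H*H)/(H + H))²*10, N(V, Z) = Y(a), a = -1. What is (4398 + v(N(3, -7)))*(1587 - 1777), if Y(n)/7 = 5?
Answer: -1384720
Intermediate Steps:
Y(n) = 35 (Y(n) = 7*5 = 35)
N(V, Z) = 35
v(H) = 10*(-1 + (H + H²)/(2*H))² (v(H) = (-1 + (H + H²)/((2*H)))²*10 = (-1 + (H + H²)*(1/(2*H)))²*10 = (-1 + (H + H²)/(2*H))²*10 = 10*(-1 + (H + H²)/(2*H))²)
(4398 + v(N(3, -7)))*(1587 - 1777) = (4398 + 5*(-1 + 35)²/2)*(1587 - 1777) = (4398 + (5/2)*34²)*(-190) = (4398 + (5/2)*1156)*(-190) = (4398 + 2890)*(-190) = 7288*(-190) = -1384720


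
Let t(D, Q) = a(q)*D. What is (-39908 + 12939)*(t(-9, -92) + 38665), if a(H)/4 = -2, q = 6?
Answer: -1044698153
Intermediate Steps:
a(H) = -8 (a(H) = 4*(-2) = -8)
t(D, Q) = -8*D
(-39908 + 12939)*(t(-9, -92) + 38665) = (-39908 + 12939)*(-8*(-9) + 38665) = -26969*(72 + 38665) = -26969*38737 = -1044698153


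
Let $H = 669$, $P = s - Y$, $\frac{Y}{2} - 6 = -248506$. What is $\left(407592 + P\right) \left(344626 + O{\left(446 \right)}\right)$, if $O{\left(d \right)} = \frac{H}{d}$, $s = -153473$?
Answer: $\frac{517712526345}{2} \approx 2.5886 \cdot 10^{11}$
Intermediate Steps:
$Y = -497000$ ($Y = 12 + 2 \left(-248506\right) = 12 - 497012 = -497000$)
$P = 343527$ ($P = -153473 - -497000 = -153473 + 497000 = 343527$)
$O{\left(d \right)} = \frac{669}{d}$
$\left(407592 + P\right) \left(344626 + O{\left(446 \right)}\right) = \left(407592 + 343527\right) \left(344626 + \frac{669}{446}\right) = 751119 \left(344626 + 669 \cdot \frac{1}{446}\right) = 751119 \left(344626 + \frac{3}{2}\right) = 751119 \cdot \frac{689255}{2} = \frac{517712526345}{2}$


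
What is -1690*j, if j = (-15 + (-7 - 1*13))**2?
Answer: -2070250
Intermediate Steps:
j = 1225 (j = (-15 + (-7 - 13))**2 = (-15 - 20)**2 = (-35)**2 = 1225)
-1690*j = -1690*1225 = -2070250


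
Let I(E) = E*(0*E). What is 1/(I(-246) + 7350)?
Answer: 1/7350 ≈ 0.00013605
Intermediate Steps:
I(E) = 0 (I(E) = E*0 = 0)
1/(I(-246) + 7350) = 1/(0 + 7350) = 1/7350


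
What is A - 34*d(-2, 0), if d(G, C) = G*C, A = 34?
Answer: 34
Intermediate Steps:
d(G, C) = C*G
A - 34*d(-2, 0) = 34 - 0*(-2) = 34 - 34*0 = 34 + 0 = 34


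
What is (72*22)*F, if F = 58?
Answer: 91872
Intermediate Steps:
(72*22)*F = (72*22)*58 = 1584*58 = 91872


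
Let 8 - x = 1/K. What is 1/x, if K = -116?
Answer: 116/929 ≈ 0.12487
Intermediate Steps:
x = 929/116 (x = 8 - 1/(-116) = 8 - 1*(-1/116) = 8 + 1/116 = 929/116 ≈ 8.0086)
1/x = 1/(929/116) = 116/929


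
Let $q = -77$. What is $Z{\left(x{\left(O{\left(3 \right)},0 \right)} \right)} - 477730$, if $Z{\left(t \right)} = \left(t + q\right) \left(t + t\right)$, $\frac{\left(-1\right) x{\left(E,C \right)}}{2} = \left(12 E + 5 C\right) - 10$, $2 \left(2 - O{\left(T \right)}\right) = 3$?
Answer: $-478834$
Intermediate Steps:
$O{\left(T \right)} = \frac{1}{2}$ ($O{\left(T \right)} = 2 - \frac{3}{2} = \frac{1}{2}$)
$x{\left(E,C \right)} = 20 - 24 E - 10 C$ ($x{\left(E,C \right)} = - 2 \left(\left(12 E + 5 C\right) - 10\right) = - 2 \left(\left(5 C + 12 E\right) - 10\right) = - 2 \left(-10 + 5 C + 12 E\right) = 20 - 24 E - 10 C$)
$Z{\left(t \right)} = 2 t \left(-77 + t\right)$ ($Z{\left(t \right)} = \left(t - 77\right) \left(t + t\right) = \left(-77 + t\right) 2 t = 2 t \left(-77 + t\right)$)
$Z{\left(x{\left(O{\left(3 \right)},0 \right)} \right)} - 477730 = 2 \left(20 - 12 - 0\right) \left(-77 - -8\right) - 477730 = 2 \left(20 - 12 + 0\right) \left(-77 + \left(20 - 12 + 0\right)\right) - 477730 = 2 \cdot 8 \left(-77 + 8\right) - 477730 = 2 \cdot 8 \left(-69\right) - 477730 = -1104 - 477730 = -478834$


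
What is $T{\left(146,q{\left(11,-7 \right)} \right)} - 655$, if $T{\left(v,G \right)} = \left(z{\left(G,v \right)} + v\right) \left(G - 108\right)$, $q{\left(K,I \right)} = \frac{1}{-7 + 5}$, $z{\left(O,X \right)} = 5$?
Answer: $- \frac{34077}{2} \approx -17039.0$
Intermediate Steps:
$q{\left(K,I \right)} = - \frac{1}{2}$ ($q{\left(K,I \right)} = \frac{1}{-2} = - \frac{1}{2}$)
$T{\left(v,G \right)} = \left(-108 + G\right) \left(5 + v\right)$ ($T{\left(v,G \right)} = \left(5 + v\right) \left(G - 108\right) = \left(5 + v\right) \left(-108 + G\right) = \left(-108 + G\right) \left(5 + v\right)$)
$T{\left(146,q{\left(11,-7 \right)} \right)} - 655 = \left(-540 - 15768 + 5 \left(- \frac{1}{2}\right) - 73\right) - 655 = \left(-540 - 15768 - \frac{5}{2} - 73\right) - 655 = - \frac{32767}{2} - 655 = - \frac{34077}{2}$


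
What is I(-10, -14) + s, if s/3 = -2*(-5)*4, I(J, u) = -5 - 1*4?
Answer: 111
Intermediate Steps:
I(J, u) = -9 (I(J, u) = -5 - 4 = -9)
s = 120 (s = 3*(-2*(-5)*4) = 3*(10*4) = 3*40 = 120)
I(-10, -14) + s = -9 + 120 = 111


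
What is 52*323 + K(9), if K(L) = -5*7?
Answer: 16761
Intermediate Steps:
K(L) = -35
52*323 + K(9) = 52*323 - 35 = 16796 - 35 = 16761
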